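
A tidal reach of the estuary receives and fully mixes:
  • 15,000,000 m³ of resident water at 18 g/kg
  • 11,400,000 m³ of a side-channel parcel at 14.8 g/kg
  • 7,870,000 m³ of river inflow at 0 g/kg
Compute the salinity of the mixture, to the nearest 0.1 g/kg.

12.8 g/kg

Conserving salt mass:
salt = 15,000,000×18 + 11,400,000×14.8 + 7,870,000×0 = 270,000,000 + 168,720,000 + 0 = 438,720,000
volume = 15,000,000 + 11,400,000 + 7,870,000 = 34,270,000 m³
S = 438,720,000 / 34,270,000 = 12.802 g/kg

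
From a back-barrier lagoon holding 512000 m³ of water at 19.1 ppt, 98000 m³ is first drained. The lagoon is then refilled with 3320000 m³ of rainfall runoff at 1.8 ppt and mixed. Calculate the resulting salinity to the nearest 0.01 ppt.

Remaining after removal: 414,000 m³ at 19.1 ppt (salt = 7,907,400)
After addition: salt = 7,907,400 + 3,320,000×1.8 = 13,883,400; volume = 3,734,000 m³
S = 13,883,400 / 3,734,000 = 3.7181 ppt

3.72 ppt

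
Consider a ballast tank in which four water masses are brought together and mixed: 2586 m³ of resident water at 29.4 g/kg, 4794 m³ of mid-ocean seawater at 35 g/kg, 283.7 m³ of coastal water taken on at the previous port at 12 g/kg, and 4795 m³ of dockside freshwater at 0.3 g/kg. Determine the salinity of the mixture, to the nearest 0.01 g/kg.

19.96 g/kg

Conserving salt mass:
salt = 2,586×29.4 + 4,794×35 + 283.7×12 + 4,795×0.3 = 76,028.4 + 167,790 + 3,404.4 + 1,438.5 = 248,661.3
volume = 2,586 + 4,794 + 283.7 + 4,795 = 12,458.7 m³
S = 248,661.3 / 12,458.7 = 19.9588 g/kg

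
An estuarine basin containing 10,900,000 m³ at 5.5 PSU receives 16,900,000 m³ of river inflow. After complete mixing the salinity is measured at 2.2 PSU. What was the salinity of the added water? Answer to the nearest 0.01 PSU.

0.07 PSU

Salt balance: 10,900,000×5.5 + 16,900,000×S = 27,800,000×2.2
59,950,000 + 16,900,000·S = 61,160,000
S = (61,160,000 − 59,950,000) / 16,900,000 = 0.0716 PSU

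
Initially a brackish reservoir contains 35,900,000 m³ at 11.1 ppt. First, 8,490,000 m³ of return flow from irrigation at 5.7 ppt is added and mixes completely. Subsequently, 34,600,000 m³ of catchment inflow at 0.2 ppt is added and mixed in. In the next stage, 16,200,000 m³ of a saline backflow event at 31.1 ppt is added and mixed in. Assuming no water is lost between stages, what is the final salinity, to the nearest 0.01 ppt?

Total salt / total volume:
Initial salt = 35,900,000×11.1 = 398,490,000
After stage 1: salt = 398,490,000 + 8,490,000×5.7 = 446,883,000; volume = 44,390,000 m³; S = 10.067 ppt
After stage 2: salt = 446,883,000 + 34,600,000×0.2 = 453,803,000; volume = 78,990,000 m³; S = 5.745 ppt
After stage 3: salt = 453,803,000 + 16,200,000×31.1 = 957,623,000; volume = 95,190,000 m³
S = 957,623,000 / 95,190,000 = 10.0601 ppt

10.06 ppt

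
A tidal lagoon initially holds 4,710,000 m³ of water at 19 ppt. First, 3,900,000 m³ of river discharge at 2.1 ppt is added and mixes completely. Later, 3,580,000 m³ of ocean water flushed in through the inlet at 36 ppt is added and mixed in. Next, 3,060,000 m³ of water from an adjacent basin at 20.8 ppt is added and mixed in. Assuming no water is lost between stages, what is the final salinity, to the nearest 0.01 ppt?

19.03 ppt

Salt balance:
Initial salt = 4,710,000×19 = 89,490,000
After stage 1: salt = 89,490,000 + 3,900,000×2.1 = 97,680,000; volume = 8,610,000 m³; S = 11.345 ppt
After stage 2: salt = 97,680,000 + 3,580,000×36 = 226,560,000; volume = 12,190,000 m³; S = 18.586 ppt
After stage 3: salt = 226,560,000 + 3,060,000×20.8 = 290,208,000; volume = 15,250,000 m³
S = 290,208,000 / 15,250,000 = 19.03 ppt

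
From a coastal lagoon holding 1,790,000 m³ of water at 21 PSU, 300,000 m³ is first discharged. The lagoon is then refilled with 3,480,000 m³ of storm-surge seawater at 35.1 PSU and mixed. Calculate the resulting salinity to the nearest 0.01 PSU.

Remaining after removal: 1,490,000 m³ at 21 PSU (salt = 31,290,000)
After addition: salt = 31,290,000 + 3,480,000×35.1 = 153,438,000; volume = 4,970,000 m³
S = 153,438,000 / 4,970,000 = 30.8728 PSU

30.87 PSU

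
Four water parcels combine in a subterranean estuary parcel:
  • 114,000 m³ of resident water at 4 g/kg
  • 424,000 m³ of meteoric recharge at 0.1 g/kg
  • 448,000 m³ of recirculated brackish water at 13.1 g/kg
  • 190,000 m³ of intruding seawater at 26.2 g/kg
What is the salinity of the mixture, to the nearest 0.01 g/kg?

9.65 g/kg

Salt balance:
salt = 114,000×4 + 424,000×0.1 + 448,000×13.1 + 190,000×26.2 = 456,000 + 42,400 + 5,868,800 + 4,978,000 = 11,345,200
volume = 114,000 + 424,000 + 448,000 + 190,000 = 1,176,000 m³
S = 11,345,200 / 1,176,000 = 9.6473 g/kg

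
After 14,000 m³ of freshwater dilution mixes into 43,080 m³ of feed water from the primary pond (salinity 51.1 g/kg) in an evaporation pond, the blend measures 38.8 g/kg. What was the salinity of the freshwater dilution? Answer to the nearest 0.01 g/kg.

0.95 g/kg

Salt balance: 43,080×51.1 + 14,000×S = 57,080×38.8
2,201,388 + 14,000·S = 2,214,704
S = (2,214,704 − 2,201,388) / 14,000 = 0.9511 g/kg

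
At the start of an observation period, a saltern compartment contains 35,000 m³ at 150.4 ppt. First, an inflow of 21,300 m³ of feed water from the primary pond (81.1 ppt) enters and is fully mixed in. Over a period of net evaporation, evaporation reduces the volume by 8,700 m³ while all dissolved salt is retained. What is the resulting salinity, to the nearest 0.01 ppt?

After mixing: salt = 35,000×150.4 + 21,300×81.1 = 6,991,430; volume = 56,300 m³
After evaporation: salt unchanged = 6,991,430; volume = 56,300 − 8,700 = 47,600 m³
S = 6,991,430 / 47,600 = 146.8788 ppt

146.88 ppt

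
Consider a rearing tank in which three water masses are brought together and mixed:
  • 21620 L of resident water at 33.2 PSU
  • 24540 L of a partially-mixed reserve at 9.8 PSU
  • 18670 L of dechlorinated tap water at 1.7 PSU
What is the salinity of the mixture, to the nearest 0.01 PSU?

15.27 PSU

Conserving salt mass:
salt = 21,620×33.2 + 24,540×9.8 + 18,670×1.7 = 717,784 + 240,492 + 31,739 = 990,015
volume = 21,620 + 24,540 + 18,670 = 64,830 L
S = 990,015 / 64,830 = 15.2709 PSU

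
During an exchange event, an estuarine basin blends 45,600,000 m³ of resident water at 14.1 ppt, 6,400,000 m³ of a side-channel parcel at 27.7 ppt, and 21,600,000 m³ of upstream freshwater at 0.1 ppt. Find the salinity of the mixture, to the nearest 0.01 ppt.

11.17 ppt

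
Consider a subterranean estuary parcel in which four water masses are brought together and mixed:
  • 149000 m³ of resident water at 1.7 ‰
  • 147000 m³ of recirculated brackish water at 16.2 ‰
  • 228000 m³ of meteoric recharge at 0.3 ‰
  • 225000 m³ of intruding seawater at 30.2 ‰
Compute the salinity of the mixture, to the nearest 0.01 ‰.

12.68 ‰

By conservation of dissolved salt,
salt = 149,000×1.7 + 147,000×16.2 + 228,000×0.3 + 225,000×30.2 = 253,300 + 2,381,400 + 68,400 + 6,795,000 = 9,498,100
volume = 149,000 + 147,000 + 228,000 + 225,000 = 749,000 m³
S = 9,498,100 / 749,000 = 12.681 ‰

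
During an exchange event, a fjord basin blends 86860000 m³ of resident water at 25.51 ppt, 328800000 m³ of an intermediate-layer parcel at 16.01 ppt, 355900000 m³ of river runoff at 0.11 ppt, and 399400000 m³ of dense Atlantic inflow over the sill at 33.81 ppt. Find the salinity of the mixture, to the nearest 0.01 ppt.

17.95 ppt

Weighted by volume,
salt = 86,860,000×25.51 + 328,800,000×16.01 + 355,900,000×0.11 + 399,400,000×33.81 = 2,215,798,600 + 5,264,088,000 + 39,149,000 + 13,503,714,000 = 21,022,749,600
volume = 86,860,000 + 328,800,000 + 355,900,000 + 399,400,000 = 1,170,960,000 m³
S = 21,022,749,600 / 1,170,960,000 = 17.9534 ppt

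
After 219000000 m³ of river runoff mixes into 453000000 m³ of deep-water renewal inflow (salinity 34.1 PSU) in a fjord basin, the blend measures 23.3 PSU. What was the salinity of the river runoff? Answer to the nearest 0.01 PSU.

0.96 PSU

Salt balance: 453,000,000×34.1 + 219,000,000×S = 672,000,000×23.3
15,447,300,000 + 219,000,000·S = 15,657,600,000
S = (15,657,600,000 − 15,447,300,000) / 219,000,000 = 0.9603 PSU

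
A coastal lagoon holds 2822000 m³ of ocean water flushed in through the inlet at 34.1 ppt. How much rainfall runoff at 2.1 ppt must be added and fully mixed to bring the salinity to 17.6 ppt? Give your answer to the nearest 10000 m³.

Salt balance: 2,822,000×34.1 + V×2.1 = (2,822,000+V)×17.6
96,230,200 + 2.1V = 49,667,200 + 17.6V
46,563,000 = 15.5V
V = 3,004,064.52 m³

3000000 m³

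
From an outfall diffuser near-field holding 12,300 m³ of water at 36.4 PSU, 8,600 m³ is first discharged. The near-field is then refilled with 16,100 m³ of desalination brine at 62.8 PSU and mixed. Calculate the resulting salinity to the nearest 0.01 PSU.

57.87 PSU

Remaining after removal: 3,700 m³ at 36.4 PSU (salt = 134,680)
After addition: salt = 134,680 + 16,100×62.8 = 1,145,760; volume = 19,800 m³
S = 1,145,760 / 19,800 = 57.8667 PSU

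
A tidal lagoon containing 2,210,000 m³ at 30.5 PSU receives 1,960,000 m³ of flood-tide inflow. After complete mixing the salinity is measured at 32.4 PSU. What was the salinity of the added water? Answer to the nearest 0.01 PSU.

34.54 PSU

Salt balance: 2,210,000×30.5 + 1,960,000×S = 4,170,000×32.4
67,405,000 + 1,960,000·S = 135,108,000
S = (135,108,000 − 67,405,000) / 1,960,000 = 34.5423 PSU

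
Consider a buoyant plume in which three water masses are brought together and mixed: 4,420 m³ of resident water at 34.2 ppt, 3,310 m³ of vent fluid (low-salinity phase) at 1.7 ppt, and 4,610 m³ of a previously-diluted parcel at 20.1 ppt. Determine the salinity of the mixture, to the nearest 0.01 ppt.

Mass of salt is conserved:
salt = 4,420×34.2 + 3,310×1.7 + 4,610×20.1 = 151,164 + 5,627 + 92,661 = 249,452
volume = 4,420 + 3,310 + 4,610 = 12,340 m³
S = 249,452 / 12,340 = 20.2149 ppt

20.21 ppt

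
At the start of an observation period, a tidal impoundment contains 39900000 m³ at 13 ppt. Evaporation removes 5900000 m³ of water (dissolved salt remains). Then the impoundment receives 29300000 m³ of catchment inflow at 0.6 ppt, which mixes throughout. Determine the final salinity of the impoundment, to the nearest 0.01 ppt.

8.47 ppt

After evaporation: salt = 39,900,000×13 = 518,700,000; volume = 39,900,000 − 5,900,000 = 34,000,000 m³
After mixing: salt = 518,700,000 + 29,300,000×0.6 = 536,280,000; volume = 34,000,000 + 29,300,000 = 63,300,000 m³
S = 536,280,000 / 63,300,000 = 8.472 ppt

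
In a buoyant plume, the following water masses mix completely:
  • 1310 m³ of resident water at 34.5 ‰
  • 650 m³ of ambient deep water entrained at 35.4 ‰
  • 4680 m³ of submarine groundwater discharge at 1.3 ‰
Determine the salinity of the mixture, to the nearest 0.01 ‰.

11.19 ‰

By conservation of dissolved salt,
salt = 1,310×34.5 + 650×35.4 + 4,680×1.3 = 45,195 + 23,010 + 6,084 = 74,289
volume = 1,310 + 650 + 4,680 = 6,640 m³
S = 74,289 / 6,640 = 11.1881 ‰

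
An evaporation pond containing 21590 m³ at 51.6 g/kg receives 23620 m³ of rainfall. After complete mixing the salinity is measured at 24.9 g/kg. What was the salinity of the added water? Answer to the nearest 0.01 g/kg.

Salt balance: 21,590×51.6 + 23,620×S = 45,210×24.9
1,114,044 + 23,620·S = 1,125,729
S = (1,125,729 − 1,114,044) / 23,620 = 0.4947 g/kg

0.49 g/kg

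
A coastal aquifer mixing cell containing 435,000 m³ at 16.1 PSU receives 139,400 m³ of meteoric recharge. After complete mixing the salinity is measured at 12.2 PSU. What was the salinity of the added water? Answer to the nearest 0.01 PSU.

Salt balance: 435,000×16.1 + 139,400×S = 574,400×12.2
7,003,500 + 139,400·S = 7,007,680
S = (7,007,680 − 7,003,500) / 139,400 = 0.03 PSU

0.03 PSU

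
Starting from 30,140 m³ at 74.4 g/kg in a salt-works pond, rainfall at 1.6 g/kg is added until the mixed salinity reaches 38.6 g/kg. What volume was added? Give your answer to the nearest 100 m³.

Salt balance: 30,140×74.4 + V×1.6 = (30,140+V)×38.6
2,242,416 + 1.6V = 1,163,404 + 38.6V
1,079,012 = 37V
V = 29,162.49 m³

29200 m³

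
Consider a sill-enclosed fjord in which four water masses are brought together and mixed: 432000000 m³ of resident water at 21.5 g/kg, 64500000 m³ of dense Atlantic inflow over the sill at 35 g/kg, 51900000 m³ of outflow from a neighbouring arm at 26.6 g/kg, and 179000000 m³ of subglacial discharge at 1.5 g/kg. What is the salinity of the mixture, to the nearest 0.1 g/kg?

Salt balance:
salt = 432,000,000×21.5 + 64,500,000×35 + 51,900,000×26.6 + 179,000,000×1.5 = 9,288,000,000 + 2,257,500,000 + 1,380,540,000 + 268,500,000 = 13,194,540,000
volume = 432,000,000 + 64,500,000 + 51,900,000 + 179,000,000 = 727,400,000 m³
S = 13,194,540,000 / 727,400,000 = 18.139 g/kg

18.1 g/kg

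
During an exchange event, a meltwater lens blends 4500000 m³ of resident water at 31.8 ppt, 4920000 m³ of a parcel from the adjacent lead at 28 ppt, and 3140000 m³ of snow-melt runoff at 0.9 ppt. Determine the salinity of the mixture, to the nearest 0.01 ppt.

Conserving salt mass:
salt = 4,500,000×31.8 + 4,920,000×28 + 3,140,000×0.9 = 143,100,000 + 137,760,000 + 2,826,000 = 283,686,000
volume = 4,500,000 + 4,920,000 + 3,140,000 = 12,560,000 m³
S = 283,686,000 / 12,560,000 = 22.5865 ppt

22.59 ppt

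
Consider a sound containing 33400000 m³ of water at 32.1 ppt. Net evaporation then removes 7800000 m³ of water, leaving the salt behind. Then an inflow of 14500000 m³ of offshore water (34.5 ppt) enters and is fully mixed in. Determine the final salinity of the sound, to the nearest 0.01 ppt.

39.21 ppt

After evaporation: salt = 33,400,000×32.1 = 1,072,140,000; volume = 33,400,000 − 7,800,000 = 25,600,000 m³
After mixing: salt = 1,072,140,000 + 14,500,000×34.5 = 1,572,390,000; volume = 25,600,000 + 14,500,000 = 40,100,000 m³
S = 1,572,390,000 / 40,100,000 = 39.2117 ppt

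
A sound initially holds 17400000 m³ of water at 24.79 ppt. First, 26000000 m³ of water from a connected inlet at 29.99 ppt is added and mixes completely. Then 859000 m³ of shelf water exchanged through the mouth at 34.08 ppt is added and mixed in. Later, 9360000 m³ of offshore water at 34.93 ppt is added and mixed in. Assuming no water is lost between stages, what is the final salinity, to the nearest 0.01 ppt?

29.23 ppt

Salt balance:
Initial salt = 17,400,000×24.79 = 431,346,000
After stage 1: salt = 431,346,000 + 26,000,000×29.99 = 1,211,086,000; volume = 43,400,000 m³; S = 27.905 ppt
After stage 2: salt = 1,211,086,000 + 859,000×34.08 = 1,240,360,720; volume = 44,259,000 m³; S = 28.025 ppt
After stage 3: salt = 1,240,360,720 + 9,360,000×34.93 = 1,567,305,520; volume = 53,619,000 m³
S = 1,567,305,520 / 53,619,000 = 29.2304 ppt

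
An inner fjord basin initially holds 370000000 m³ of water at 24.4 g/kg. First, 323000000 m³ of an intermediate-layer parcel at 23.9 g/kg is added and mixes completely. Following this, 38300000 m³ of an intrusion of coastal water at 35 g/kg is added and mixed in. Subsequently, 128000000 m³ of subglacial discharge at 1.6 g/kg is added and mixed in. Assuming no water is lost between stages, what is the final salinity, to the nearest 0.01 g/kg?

21.29 g/kg

Total salt / total volume:
Initial salt = 370,000,000×24.4 = 9,028,000,000
After stage 1: salt = 9,028,000,000 + 323,000,000×23.9 = 16,747,700,000; volume = 693,000,000 m³; S = 24.167 g/kg
After stage 2: salt = 16,747,700,000 + 38,300,000×35 = 18,088,200,000; volume = 731,300,000 m³; S = 24.734 g/kg
After stage 3: salt = 18,088,200,000 + 128,000,000×1.6 = 18,293,000,000; volume = 859,300,000 m³
S = 18,293,000,000 / 859,300,000 = 21.2883 g/kg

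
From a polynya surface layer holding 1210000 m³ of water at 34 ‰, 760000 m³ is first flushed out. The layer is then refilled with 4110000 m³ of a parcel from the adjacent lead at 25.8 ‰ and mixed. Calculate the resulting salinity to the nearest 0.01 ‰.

26.61 ‰

Remaining after removal: 450,000 m³ at 34 ‰ (salt = 15,300,000)
After addition: salt = 15,300,000 + 4,110,000×25.8 = 121,338,000; volume = 4,560,000 m³
S = 121,338,000 / 4,560,000 = 26.6092 ‰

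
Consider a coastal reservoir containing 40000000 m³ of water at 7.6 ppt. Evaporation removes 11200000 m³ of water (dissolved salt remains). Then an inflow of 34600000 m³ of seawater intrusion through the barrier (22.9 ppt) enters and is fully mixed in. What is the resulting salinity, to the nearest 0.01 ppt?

After evaporation: salt = 40,000,000×7.6 = 304,000,000; volume = 40,000,000 − 11,200,000 = 28,800,000 m³
After mixing: salt = 304,000,000 + 34,600,000×22.9 = 1,096,340,000; volume = 28,800,000 + 34,600,000 = 63,400,000 m³
S = 1,096,340,000 / 63,400,000 = 17.2924 ppt

17.29 ppt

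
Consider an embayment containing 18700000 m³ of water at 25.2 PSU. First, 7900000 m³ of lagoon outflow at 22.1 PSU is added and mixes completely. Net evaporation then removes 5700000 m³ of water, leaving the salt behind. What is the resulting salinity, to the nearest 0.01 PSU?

30.90 PSU

After mixing: salt = 18,700,000×25.2 + 7,900,000×22.1 = 645,830,000; volume = 26,600,000 m³
After evaporation: salt unchanged = 645,830,000; volume = 26,600,000 − 5,700,000 = 20,900,000 m³
S = 645,830,000 / 20,900,000 = 30.901 PSU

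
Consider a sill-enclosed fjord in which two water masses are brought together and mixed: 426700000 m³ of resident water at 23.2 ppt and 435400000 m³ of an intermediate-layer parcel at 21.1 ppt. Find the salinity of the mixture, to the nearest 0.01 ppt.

Total salt / total volume:
salt = 426,700,000×23.2 + 435,400,000×21.1 = 9,899,440,000 + 9,186,940,000 = 19,086,380,000
volume = 426,700,000 + 435,400,000 = 862,100,000 m³
S = 19,086,380,000 / 862,100,000 = 22.1394 ppt

22.14 ppt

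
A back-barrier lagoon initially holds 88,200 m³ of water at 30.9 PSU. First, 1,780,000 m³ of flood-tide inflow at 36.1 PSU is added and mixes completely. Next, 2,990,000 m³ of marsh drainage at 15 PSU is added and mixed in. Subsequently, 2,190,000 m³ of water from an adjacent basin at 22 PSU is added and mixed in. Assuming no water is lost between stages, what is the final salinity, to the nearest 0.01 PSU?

22.70 PSU

Weighted by volume,
Initial salt = 88,200×30.9 = 2,725,380
After stage 1: salt = 2,725,380 + 1,780,000×36.1 = 66,983,380; volume = 1,868,200 m³; S = 35.855 PSU
After stage 2: salt = 66,983,380 + 2,990,000×15 = 111,833,380; volume = 4,858,200 m³; S = 23.02 PSU
After stage 3: salt = 111,833,380 + 2,190,000×22 = 160,013,380; volume = 7,048,200 m³
S = 160,013,380 / 7,048,200 = 22.7027 PSU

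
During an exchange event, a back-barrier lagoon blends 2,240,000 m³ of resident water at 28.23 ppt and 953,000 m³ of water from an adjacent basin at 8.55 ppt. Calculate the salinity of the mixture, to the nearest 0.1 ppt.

Salt balance:
salt = 2,240,000×28.23 + 953,000×8.55 = 63,235,200 + 8,148,150 = 71,383,350
volume = 2,240,000 + 953,000 = 3,193,000 m³
S = 71,383,350 / 3,193,000 = 22.356 ppt

22.4 ppt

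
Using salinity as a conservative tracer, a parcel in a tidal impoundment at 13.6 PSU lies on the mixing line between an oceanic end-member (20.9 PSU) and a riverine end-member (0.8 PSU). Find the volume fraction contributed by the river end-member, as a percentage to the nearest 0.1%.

36.3%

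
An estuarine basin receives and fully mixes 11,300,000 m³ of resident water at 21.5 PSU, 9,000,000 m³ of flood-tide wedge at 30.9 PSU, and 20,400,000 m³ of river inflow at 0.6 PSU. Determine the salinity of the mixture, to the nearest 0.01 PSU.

13.10 PSU

Weighted by volume,
salt = 11,300,000×21.5 + 9,000,000×30.9 + 20,400,000×0.6 = 242,950,000 + 278,100,000 + 12,240,000 = 533,290,000
volume = 11,300,000 + 9,000,000 + 20,400,000 = 40,700,000 m³
S = 533,290,000 / 40,700,000 = 13.1029 PSU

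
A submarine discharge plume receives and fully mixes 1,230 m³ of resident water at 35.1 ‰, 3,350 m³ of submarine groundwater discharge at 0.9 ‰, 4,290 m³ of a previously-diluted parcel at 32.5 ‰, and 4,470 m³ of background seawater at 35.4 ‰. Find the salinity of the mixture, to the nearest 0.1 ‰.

25.8 ‰

Conserving salt mass:
salt = 1,230×35.1 + 3,350×0.9 + 4,290×32.5 + 4,470×35.4 = 43,173 + 3,015 + 139,425 + 158,238 = 343,851
volume = 1,230 + 3,350 + 4,290 + 4,470 = 13,340 m³
S = 343,851 / 13,340 = 25.776 ‰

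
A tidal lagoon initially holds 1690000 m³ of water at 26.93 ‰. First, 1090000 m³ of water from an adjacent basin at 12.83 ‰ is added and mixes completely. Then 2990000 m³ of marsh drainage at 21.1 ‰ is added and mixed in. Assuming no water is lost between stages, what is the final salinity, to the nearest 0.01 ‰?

21.25 ‰

By conservation of dissolved salt,
Initial salt = 1,690,000×26.93 = 45,511,700
After stage 1: salt = 45,511,700 + 1,090,000×12.83 = 59,496,400; volume = 2,780,000 m³; S = 21.402 ‰
After stage 2: salt = 59,496,400 + 2,990,000×21.1 = 122,585,400; volume = 5,770,000 m³
S = 122,585,400 / 5,770,000 = 21.2453 ‰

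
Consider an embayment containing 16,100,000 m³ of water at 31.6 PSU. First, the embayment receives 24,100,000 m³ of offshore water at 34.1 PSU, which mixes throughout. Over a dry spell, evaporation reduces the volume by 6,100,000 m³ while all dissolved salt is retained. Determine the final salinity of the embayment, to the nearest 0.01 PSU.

39.02 PSU

After mixing: salt = 16,100,000×31.6 + 24,100,000×34.1 = 1,330,570,000; volume = 40,200,000 m³
After evaporation: salt unchanged = 1,330,570,000; volume = 40,200,000 − 6,100,000 = 34,100,000 m³
S = 1,330,570,000 / 34,100,000 = 39.0196 PSU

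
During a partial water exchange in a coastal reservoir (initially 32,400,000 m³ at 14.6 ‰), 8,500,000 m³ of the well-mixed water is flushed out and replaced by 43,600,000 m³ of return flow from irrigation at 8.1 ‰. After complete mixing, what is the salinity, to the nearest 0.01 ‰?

10.40 ‰

Remaining after removal: 23,900,000 m³ at 14.6 ‰ (salt = 348,940,000)
After addition: salt = 348,940,000 + 43,600,000×8.1 = 702,100,000; volume = 67,500,000 m³
S = 702,100,000 / 67,500,000 = 10.4015 ‰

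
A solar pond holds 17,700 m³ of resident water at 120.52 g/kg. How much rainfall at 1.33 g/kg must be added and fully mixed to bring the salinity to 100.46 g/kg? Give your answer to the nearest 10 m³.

3580 m³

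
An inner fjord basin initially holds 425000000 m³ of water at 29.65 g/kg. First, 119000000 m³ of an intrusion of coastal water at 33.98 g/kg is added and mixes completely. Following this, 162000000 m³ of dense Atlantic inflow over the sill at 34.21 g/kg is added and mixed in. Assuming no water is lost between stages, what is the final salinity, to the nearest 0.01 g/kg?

Salt balance:
Initial salt = 425,000,000×29.65 = 12,601,250,000
After stage 1: salt = 12,601,250,000 + 119,000,000×33.98 = 16,644,870,000; volume = 544,000,000 m³; S = 30.597 g/kg
After stage 2: salt = 16,644,870,000 + 162,000,000×34.21 = 22,186,890,000; volume = 706,000,000 m³
S = 22,186,890,000 / 706,000,000 = 31.4262 g/kg

31.43 g/kg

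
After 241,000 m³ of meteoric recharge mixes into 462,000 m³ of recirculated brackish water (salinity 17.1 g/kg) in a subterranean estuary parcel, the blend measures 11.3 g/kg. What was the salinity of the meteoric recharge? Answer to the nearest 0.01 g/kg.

Salt balance: 462,000×17.1 + 241,000×S = 703,000×11.3
7,900,200 + 241,000·S = 7,943,900
S = (7,943,900 − 7,900,200) / 241,000 = 0.1813 g/kg

0.18 g/kg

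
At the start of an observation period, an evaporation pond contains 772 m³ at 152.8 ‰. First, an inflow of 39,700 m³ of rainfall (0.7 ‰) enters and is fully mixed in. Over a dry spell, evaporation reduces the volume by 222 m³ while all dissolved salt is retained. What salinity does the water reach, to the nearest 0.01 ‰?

3.62 ‰

After mixing: salt = 772×152.8 + 39,700×0.7 = 145,751.6; volume = 40,472 m³
After evaporation: salt unchanged = 145,751.6; volume = 40,472 − 222 = 40,250 m³
S = 145,751.6 / 40,250 = 3.6212 ‰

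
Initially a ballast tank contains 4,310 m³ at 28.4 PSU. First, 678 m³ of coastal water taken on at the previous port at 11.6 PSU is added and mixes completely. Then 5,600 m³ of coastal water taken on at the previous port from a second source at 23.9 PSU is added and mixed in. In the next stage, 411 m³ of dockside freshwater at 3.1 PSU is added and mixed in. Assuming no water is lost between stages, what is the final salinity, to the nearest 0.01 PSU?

Salt balance:
Initial salt = 4,310×28.4 = 122,404
After stage 1: salt = 122,404 + 678×11.6 = 130,268.8; volume = 4,988 m³; S = 26.116 PSU
After stage 2: salt = 130,268.8 + 5,600×23.9 = 264,108.8; volume = 10,588 m³; S = 24.944 PSU
After stage 3: salt = 264,108.8 + 411×3.1 = 265,382.9; volume = 10,999 m³
S = 265,382.9 / 10,999 = 24.1279 PSU

24.13 PSU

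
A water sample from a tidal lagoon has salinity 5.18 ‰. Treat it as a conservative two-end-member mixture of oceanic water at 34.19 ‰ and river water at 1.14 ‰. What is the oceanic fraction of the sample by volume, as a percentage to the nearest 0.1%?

12.2%

Let g be the oceanic fraction. Salt balance per unit volume:
g×34.19 + (1−g)×1.14 = 5.18
g = (5.18 − 1.14) / (34.19 − 1.14) = 4.04/33.05 = 0.1222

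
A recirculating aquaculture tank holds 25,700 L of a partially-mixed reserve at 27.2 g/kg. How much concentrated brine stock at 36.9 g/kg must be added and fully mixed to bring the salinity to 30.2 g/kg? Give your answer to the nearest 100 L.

Salt balance: 25,700×27.2 + V×36.9 = (25,700+V)×30.2
699,040 + 36.9V = 776,140 + 30.2V
77,100 = 6.7V
V = 11,507.46 L

11500 L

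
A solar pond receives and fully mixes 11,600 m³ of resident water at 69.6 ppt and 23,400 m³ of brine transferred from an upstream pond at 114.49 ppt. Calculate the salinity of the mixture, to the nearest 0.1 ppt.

99.6 ppt

Total salt / total volume:
salt = 11,600×69.6 + 23,400×114.49 = 807,360 + 2,679,066 = 3,486,426
volume = 11,600 + 23,400 = 35,000 m³
S = 3,486,426 / 35,000 = 99.612 ppt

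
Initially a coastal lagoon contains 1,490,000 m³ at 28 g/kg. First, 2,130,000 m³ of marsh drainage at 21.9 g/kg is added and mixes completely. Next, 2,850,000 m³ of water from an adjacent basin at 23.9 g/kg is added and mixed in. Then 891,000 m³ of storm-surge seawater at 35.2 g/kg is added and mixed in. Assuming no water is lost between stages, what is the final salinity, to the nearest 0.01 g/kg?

25.52 g/kg

Conserving salt mass:
Initial salt = 1,490,000×28 = 41,720,000
After stage 1: salt = 41,720,000 + 2,130,000×21.9 = 88,367,000; volume = 3,620,000 m³; S = 24.411 g/kg
After stage 2: salt = 88,367,000 + 2,850,000×23.9 = 156,482,000; volume = 6,470,000 m³; S = 24.186 g/kg
After stage 3: salt = 156,482,000 + 891,000×35.2 = 187,845,200; volume = 7,361,000 m³
S = 187,845,200 / 7,361,000 = 25.519 g/kg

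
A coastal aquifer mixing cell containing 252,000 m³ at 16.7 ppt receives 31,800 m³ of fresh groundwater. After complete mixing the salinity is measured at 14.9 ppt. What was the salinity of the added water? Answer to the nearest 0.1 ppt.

0.6 ppt

Salt balance: 252,000×16.7 + 31,800×S = 283,800×14.9
4,208,400 + 31,800·S = 4,228,620
S = (4,228,620 − 4,208,400) / 31,800 = 0.6358 ppt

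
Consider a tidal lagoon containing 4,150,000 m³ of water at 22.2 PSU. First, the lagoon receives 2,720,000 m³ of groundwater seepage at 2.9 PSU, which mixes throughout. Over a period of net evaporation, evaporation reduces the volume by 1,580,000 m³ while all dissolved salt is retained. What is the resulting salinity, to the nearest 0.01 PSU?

After mixing: salt = 4,150,000×22.2 + 2,720,000×2.9 = 100,018,000; volume = 6,870,000 m³
After evaporation: salt unchanged = 100,018,000; volume = 6,870,000 − 1,580,000 = 5,290,000 m³
S = 100,018,000 / 5,290,000 = 18.907 PSU

18.91 PSU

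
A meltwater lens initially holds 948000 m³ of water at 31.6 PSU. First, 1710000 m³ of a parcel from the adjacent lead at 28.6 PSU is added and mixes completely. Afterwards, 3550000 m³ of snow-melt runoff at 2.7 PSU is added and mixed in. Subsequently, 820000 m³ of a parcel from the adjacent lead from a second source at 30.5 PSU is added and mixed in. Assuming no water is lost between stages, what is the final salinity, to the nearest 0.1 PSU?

16.1 PSU

Salt balance:
Initial salt = 948,000×31.6 = 29,956,800
After stage 1: salt = 29,956,800 + 1,710,000×28.6 = 78,862,800; volume = 2,658,000 m³; S = 29.67 PSU
After stage 2: salt = 78,862,800 + 3,550,000×2.7 = 88,447,800; volume = 6,208,000 m³; S = 14.247 PSU
After stage 3: salt = 88,447,800 + 820,000×30.5 = 113,457,800; volume = 7,028,000 m³
S = 113,457,800 / 7,028,000 = 16.1437 PSU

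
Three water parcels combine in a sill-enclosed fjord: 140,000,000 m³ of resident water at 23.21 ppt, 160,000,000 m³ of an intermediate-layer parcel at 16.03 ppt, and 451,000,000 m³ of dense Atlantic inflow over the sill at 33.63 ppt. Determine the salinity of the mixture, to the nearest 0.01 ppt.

27.94 ppt

Weighted by volume,
salt = 140,000,000×23.21 + 160,000,000×16.03 + 451,000,000×33.63 = 3,249,400,000 + 2,564,800,000 + 15,167,130,000 = 20,981,330,000
volume = 140,000,000 + 160,000,000 + 451,000,000 = 751,000,000 m³
S = 20,981,330,000 / 751,000,000 = 27.9379 ppt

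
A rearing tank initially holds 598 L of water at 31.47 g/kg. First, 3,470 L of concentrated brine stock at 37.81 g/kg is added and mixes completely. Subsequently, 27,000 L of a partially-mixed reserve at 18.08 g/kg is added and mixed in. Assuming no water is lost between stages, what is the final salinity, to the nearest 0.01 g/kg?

20.54 g/kg

Mass of salt is conserved:
Initial salt = 598×31.47 = 18,819.06
After stage 1: salt = 18,819.06 + 3,470×37.81 = 150,019.76; volume = 4,068 L; S = 36.878 g/kg
After stage 2: salt = 150,019.76 + 27,000×18.08 = 638,179.76; volume = 31,068 L
S = 638,179.76 / 31,068 = 20.5414 g/kg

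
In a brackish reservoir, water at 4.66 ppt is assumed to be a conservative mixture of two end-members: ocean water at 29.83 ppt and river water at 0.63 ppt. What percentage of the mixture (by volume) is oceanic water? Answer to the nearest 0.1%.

Let g be the oceanic fraction. Salt balance per unit volume:
g×29.83 + (1−g)×0.63 = 4.66
g = (4.66 − 0.63) / (29.83 − 0.63) = 4.03/29.2 = 0.138

13.8%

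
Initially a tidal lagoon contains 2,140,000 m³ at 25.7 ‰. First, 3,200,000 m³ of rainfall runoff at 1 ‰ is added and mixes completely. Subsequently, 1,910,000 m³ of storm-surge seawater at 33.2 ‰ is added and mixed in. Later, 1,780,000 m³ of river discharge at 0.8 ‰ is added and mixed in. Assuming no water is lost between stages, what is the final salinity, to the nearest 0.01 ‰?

Total salt / total volume:
Initial salt = 2,140,000×25.7 = 54,998,000
After stage 1: salt = 54,998,000 + 3,200,000×1 = 58,198,000; volume = 5,340,000 m³; S = 10.899 ‰
After stage 2: salt = 58,198,000 + 1,910,000×33.2 = 121,610,000; volume = 7,250,000 m³; S = 16.774 ‰
After stage 3: salt = 121,610,000 + 1,780,000×0.8 = 123,034,000; volume = 9,030,000 m³
S = 123,034,000 / 9,030,000 = 13.625 ‰

13.63 ‰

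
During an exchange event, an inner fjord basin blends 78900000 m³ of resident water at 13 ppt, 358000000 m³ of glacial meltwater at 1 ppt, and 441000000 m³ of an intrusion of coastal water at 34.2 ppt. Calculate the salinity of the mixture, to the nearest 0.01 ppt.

Mass of salt is conserved:
salt = 78,900,000×13 + 358,000,000×1 + 441,000,000×34.2 = 1,025,700,000 + 358,000,000 + 15,082,200,000 = 16,465,900,000
volume = 78,900,000 + 358,000,000 + 441,000,000 = 877,900,000 m³
S = 16,465,900,000 / 877,900,000 = 18.756 ppt

18.76 ppt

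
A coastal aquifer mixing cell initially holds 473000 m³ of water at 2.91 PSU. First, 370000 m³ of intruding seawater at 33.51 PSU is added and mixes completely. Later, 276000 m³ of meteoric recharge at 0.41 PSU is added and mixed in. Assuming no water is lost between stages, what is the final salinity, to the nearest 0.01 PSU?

By conservation of dissolved salt,
Initial salt = 473,000×2.91 = 1,376,430
After stage 1: salt = 1,376,430 + 370,000×33.51 = 13,775,130; volume = 843,000 m³; S = 16.341 PSU
After stage 2: salt = 13,775,130 + 276,000×0.41 = 13,888,290; volume = 1,119,000 m³
S = 13,888,290 / 1,119,000 = 12.4113 PSU

12.41 PSU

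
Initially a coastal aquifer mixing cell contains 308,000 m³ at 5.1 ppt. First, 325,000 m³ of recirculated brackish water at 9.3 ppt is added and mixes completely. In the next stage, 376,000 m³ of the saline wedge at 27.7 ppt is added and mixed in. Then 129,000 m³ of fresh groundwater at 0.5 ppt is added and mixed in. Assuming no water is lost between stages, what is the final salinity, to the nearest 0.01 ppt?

Mass of salt is conserved:
Initial salt = 308,000×5.1 = 1,570,800
After stage 1: salt = 1,570,800 + 325,000×9.3 = 4,593,300; volume = 633,000 m³; S = 7.256 ppt
After stage 2: salt = 4,593,300 + 376,000×27.7 = 15,008,500; volume = 1,009,000 m³; S = 14.875 ppt
After stage 3: salt = 15,008,500 + 129,000×0.5 = 15,073,000; volume = 1,138,000 m³
S = 15,073,000 / 1,138,000 = 13.2452 ppt

13.25 ppt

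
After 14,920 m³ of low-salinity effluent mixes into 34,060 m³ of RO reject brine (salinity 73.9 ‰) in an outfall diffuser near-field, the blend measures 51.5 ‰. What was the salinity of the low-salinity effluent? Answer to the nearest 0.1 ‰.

Salt balance: 34,060×73.9 + 14,920×S = 48,980×51.5
2,517,034 + 14,920·S = 2,522,470
S = (2,522,470 − 2,517,034) / 14,920 = 0.3643 ‰

0.4 ‰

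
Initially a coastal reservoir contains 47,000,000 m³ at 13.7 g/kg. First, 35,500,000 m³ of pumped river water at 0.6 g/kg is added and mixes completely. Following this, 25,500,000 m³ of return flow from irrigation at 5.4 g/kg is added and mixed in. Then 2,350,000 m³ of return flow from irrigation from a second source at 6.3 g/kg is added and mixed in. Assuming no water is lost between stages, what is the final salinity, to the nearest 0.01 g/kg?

Total salt / total volume:
Initial salt = 47,000,000×13.7 = 643,900,000
After stage 1: salt = 643,900,000 + 35,500,000×0.6 = 665,200,000; volume = 82,500,000 m³; S = 8.063 g/kg
After stage 2: salt = 665,200,000 + 25,500,000×5.4 = 802,900,000; volume = 108,000,000 m³; S = 7.434 g/kg
After stage 3: salt = 802,900,000 + 2,350,000×6.3 = 817,705,000; volume = 110,350,000 m³
S = 817,705,000 / 110,350,000 = 7.4101 g/kg

7.41 g/kg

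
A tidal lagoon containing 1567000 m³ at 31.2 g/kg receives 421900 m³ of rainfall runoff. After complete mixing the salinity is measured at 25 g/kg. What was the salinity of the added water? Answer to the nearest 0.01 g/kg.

Salt balance: 1,567,000×31.2 + 421,900×S = 1,988,900×25
48,890,400 + 421,900·S = 49,722,500
S = (49,722,500 − 48,890,400) / 421,900 = 1.9723 g/kg

1.97 g/kg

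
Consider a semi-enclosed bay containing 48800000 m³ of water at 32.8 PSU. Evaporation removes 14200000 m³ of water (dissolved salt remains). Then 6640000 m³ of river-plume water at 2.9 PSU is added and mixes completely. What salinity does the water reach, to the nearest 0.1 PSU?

After evaporation: salt = 48,800,000×32.8 = 1,600,640,000; volume = 48,800,000 − 14,200,000 = 34,600,000 m³
After mixing: salt = 1,600,640,000 + 6,640,000×2.9 = 1,619,896,000; volume = 34,600,000 + 6,640,000 = 41,240,000 m³
S = 1,619,896,000 / 41,240,000 = 39.2797 PSU

39.3 PSU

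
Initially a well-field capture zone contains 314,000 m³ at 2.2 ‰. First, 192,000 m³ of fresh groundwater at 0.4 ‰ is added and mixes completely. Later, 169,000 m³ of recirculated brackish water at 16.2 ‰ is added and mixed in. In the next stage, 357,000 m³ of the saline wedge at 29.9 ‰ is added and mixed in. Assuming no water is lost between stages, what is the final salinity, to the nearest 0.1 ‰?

13.7 ‰

Conserving salt mass:
Initial salt = 314,000×2.2 = 690,800
After stage 1: salt = 690,800 + 192,000×0.4 = 767,600; volume = 506,000 m³; S = 1.517 ‰
After stage 2: salt = 767,600 + 169,000×16.2 = 3,505,400; volume = 675,000 m³; S = 5.193 ‰
After stage 3: salt = 3,505,400 + 357,000×29.9 = 14,179,700; volume = 1,032,000 m³
S = 14,179,700 / 1,032,000 = 13.74 ‰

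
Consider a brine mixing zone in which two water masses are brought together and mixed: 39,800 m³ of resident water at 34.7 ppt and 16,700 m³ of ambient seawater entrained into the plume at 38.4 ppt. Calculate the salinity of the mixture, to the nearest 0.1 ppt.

35.8 ppt

Salt balance:
salt = 39,800×34.7 + 16,700×38.4 = 1,381,060 + 641,280 = 2,022,340
volume = 39,800 + 16,700 = 56,500 m³
S = 2,022,340 / 56,500 = 35.794 ppt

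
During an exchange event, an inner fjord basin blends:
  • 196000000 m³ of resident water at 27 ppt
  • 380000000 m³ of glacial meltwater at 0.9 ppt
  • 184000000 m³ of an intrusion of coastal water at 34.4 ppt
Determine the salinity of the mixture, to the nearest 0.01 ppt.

Conserving salt mass:
salt = 196,000,000×27 + 380,000,000×0.9 + 184,000,000×34.4 = 5,292,000,000 + 342,000,000 + 6,329,600,000 = 11,963,600,000
volume = 196,000,000 + 380,000,000 + 184,000,000 = 760,000,000 m³
S = 11,963,600,000 / 760,000,000 = 15.7416 ppt

15.74 ppt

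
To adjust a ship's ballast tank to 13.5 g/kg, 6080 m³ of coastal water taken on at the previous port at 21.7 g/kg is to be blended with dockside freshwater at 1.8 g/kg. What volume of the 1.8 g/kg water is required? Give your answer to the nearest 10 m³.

4260 m³

Salt balance: 6,080×21.7 + V×1.8 = (6,080+V)×13.5
131,936 + 1.8V = 82,080 + 13.5V
49,856 = 11.7V
V = 4,261.2 m³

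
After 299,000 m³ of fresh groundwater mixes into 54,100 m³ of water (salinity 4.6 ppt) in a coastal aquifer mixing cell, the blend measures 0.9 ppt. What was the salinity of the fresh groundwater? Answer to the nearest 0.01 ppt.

0.23 ppt

Salt balance: 54,100×4.6 + 299,000×S = 353,100×0.9
248,860 + 299,000·S = 317,790
S = (317,790 − 248,860) / 299,000 = 0.2305 ppt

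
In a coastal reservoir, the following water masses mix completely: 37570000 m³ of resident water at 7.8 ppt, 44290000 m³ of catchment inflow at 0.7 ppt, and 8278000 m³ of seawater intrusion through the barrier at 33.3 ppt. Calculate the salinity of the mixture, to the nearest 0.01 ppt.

Total salt / total volume:
salt = 37,570,000×7.8 + 44,290,000×0.7 + 8,278,000×33.3 = 293,046,000 + 31,003,000 + 275,657,400 = 599,706,400
volume = 37,570,000 + 44,290,000 + 8,278,000 = 90,138,000 m³
S = 599,706,400 / 90,138,000 = 6.6532 ppt

6.65 ppt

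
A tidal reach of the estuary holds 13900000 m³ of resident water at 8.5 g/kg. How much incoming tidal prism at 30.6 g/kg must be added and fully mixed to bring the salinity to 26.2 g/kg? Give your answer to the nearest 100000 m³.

Salt balance: 13,900,000×8.5 + V×30.6 = (13,900,000+V)×26.2
118,150,000 + 30.6V = 364,180,000 + 26.2V
246,030,000 = 4.4V
V = 55,915,909.09 m³

55900000 m³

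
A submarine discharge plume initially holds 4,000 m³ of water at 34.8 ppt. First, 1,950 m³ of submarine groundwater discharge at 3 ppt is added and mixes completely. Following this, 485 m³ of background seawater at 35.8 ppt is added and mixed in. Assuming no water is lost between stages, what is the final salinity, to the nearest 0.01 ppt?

Conserving salt mass:
Initial salt = 4,000×34.8 = 139,200
After stage 1: salt = 139,200 + 1,950×3 = 145,050; volume = 5,950 m³; S = 24.378 ppt
After stage 2: salt = 145,050 + 485×35.8 = 162,413; volume = 6,435 m³
S = 162,413 / 6,435 = 25.239 ppt

25.24 ppt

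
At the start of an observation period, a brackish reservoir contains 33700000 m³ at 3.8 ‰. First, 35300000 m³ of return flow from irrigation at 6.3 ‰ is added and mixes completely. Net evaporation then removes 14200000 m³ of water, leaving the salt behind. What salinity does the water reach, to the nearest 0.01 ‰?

After mixing: salt = 33,700,000×3.8 + 35,300,000×6.3 = 350,450,000; volume = 69,000,000 m³
After evaporation: salt unchanged = 350,450,000; volume = 69,000,000 − 14,200,000 = 54,800,000 m³
S = 350,450,000 / 54,800,000 = 6.3951 ‰

6.40 ‰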